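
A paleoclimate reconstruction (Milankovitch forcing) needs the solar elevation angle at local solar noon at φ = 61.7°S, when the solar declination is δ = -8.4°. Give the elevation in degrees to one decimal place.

36.7°

At local noon the hour angle is zero, so the zenith angle equals |φ − δ| = |-61.7° − (-8.400°)| = 53.300°.
Elevation = 90° − 53.300° = 36.7°.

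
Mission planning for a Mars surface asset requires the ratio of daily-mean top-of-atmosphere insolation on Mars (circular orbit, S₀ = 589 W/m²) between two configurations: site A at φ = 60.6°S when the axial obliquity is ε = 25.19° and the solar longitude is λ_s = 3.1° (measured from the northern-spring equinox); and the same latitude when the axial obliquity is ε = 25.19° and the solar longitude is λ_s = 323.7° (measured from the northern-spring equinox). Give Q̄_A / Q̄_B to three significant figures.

Q̄_A / Q̄_B ≈ 0.527

— Configuration A (φ=-60.6°):
Solar declination: sin δ = sin ε · sin λ_s = sin 25.19° × sin 3.1° = 0.02302, so δ = +1.319°.
cos H₀ = −tan(-60.6°) tan(+1.319°) = 0.0409, H₀ = 1.5299 rad.
Bracket: H₀ sin φ sin δ + cos φ cos δ sin H₀ = 1.5299×-0.87121×0.02302 + 0.49090×0.99974×0.99916 = -0.030683 + 0.490360 = 0.459677.
Q̄ = (S₀/π) × [bracket] = (589/π) × 0.459677 = 86.182 W/m².
— Configuration B (φ=-60.6°):
Solar declination: sin δ = sin ε · sin λ_s = sin 25.19° × sin 323.7° = -0.25197, so δ = -14.594°.
cos H₀ = −tan(-60.6°) tan(-14.594°) = -0.4621, H₀ = 2.0511 rad.
Bracket: H₀ sin φ sin δ + cos φ cos δ sin H₀ = 2.0511×-0.87121×-0.25197 + 0.49090×0.96773×0.88683 = 0.450255 + 0.421296 = 0.871551.
Q̄ = (S₀/π) × [bracket] = (589/π) × 0.871551 = 163.40 W/m².
Ratio Q̄_A / Q̄_B = 86.182 / 163.40 = 0.5274.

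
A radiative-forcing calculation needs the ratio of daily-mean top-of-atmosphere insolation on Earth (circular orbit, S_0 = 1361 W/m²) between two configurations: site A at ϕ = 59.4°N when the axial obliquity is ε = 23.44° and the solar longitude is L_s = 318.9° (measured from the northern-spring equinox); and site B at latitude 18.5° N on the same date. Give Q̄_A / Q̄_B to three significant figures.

— Configuration A (ϕ=+59.4°):
Solar declination: sin δ = sin ε · sin L_s = sin 23.44° × sin 318.9° = -0.26150, so δ = -15.159°.
cos h₀ = −tan(+59.4°) tan(-15.159°) = 0.4581, h₀ = 1.0949 rad.
Bracket: h₀ sin ϕ sin δ + cos ϕ cos δ sin h₀ = 1.0949×0.86074×-0.26150 + 0.50904×0.96520×0.88890 = -0.246444 + 0.436739 = 0.190295.
Q̄ = (S_0/π) × [bracket] = (1361/π) × 0.190295 = 82.440 W/m².
— Configuration B (ϕ=+18.5°):
cos h₀ = −tan(+18.5°) tan(-15.159°) = 0.0906, h₀ = 1.4800 rad.
Bracket: h₀ sin ϕ sin δ + cos ϕ cos δ sin h₀ = 1.4800×0.31730×-0.26150 + 0.94832×0.96520×0.99588 = -0.122801 + 0.911547 = 0.788746.
Q̄ = (S_0/π) × [bracket] = (1361/π) × 0.788746 = 341.70 W/m².
Ratio Q̄_A / Q̄_B = 82.440 / 341.70 = 0.2413.

Q̄_A / Q̄_B ≈ 0.241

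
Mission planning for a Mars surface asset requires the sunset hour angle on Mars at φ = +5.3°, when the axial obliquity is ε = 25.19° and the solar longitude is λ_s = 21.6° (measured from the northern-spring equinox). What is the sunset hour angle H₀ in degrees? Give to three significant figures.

Solar declination: sin δ = sin ε · sin λ_s = sin 25.19° × sin 21.6° = 0.15668, so δ = +9.014°.
cos H₀ = −tan φ · tan δ = −tan(+5.3°) × tan(+9.014°) = -0.0147, so H₀ = 1.5855 rad = 90.84°.

H₀ = 90.8°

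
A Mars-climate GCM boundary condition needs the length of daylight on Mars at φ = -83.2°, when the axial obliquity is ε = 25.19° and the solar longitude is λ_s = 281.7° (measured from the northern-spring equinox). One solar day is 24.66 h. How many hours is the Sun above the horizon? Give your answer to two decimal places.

24.66 h

Solar declination: sin δ = sin ε · sin λ_s = sin 25.19° × sin 281.7° = -0.41678, so δ = -24.631°.
Sunrise equation: cos H₀ = −tan φ · tan δ = -3.8451 ≤ −1, so the Sun never sets (polar day) and H₀ = π.
Daylight = 2H₀/(2π) × 24.66 h = (3.1416/π) × 24.66 = 24.66 h.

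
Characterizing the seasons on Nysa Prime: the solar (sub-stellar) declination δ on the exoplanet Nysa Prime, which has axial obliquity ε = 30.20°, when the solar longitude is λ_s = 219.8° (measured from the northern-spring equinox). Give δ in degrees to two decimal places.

δ = -18.78°

sin δ = sin ε · sin λ_s = sin 30.20° × sin 219.8° = -0.321988.
δ = arcsin(-0.321988) = -18.78°.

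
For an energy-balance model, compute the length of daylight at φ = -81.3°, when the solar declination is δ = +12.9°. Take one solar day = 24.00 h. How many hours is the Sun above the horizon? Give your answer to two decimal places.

cos H₀ = −tan φ · tan δ = 1.4967 ≥ 1, so the Sun never rises (polar night) and H₀ = 0.
Daylight = 2H₀/(2π) × 24.00 h = (0.0000/π) × 24.00 = 0.00 h.

0.00 h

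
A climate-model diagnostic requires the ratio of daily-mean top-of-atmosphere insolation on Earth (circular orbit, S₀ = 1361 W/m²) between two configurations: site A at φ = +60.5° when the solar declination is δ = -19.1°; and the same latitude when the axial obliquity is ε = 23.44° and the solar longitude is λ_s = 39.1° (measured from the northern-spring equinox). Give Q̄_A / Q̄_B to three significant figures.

— Configuration A (φ=+60.5°):
cos H₀ = −tan(+60.5°) tan(-19.100°) = 0.6120, H₀ = 0.9121 rad.
Bracket: H₀ sin φ sin δ + cos φ cos δ sin H₀ = 0.9121×0.87036×-0.32722 + 0.49242×0.94495×0.79082 = -0.259765 + 0.367978 = 0.108213.
Q̄ = (S₀/π) × [bracket] = (1361/π) × 0.108213 = 46.880 W/m².
— Configuration B (φ=+60.5°):
Solar declination: sin δ = sin ε · sin λ_s = sin 23.44° × sin 39.1° = 0.25088, so δ = +14.529°.
cos H₀ = −tan(+60.5°) tan(+14.529°) = -0.4581, H₀ = 2.0466 rad.
Bracket: H₀ sin φ sin δ + cos φ cos δ sin H₀ = 2.0466×0.87036×0.25088 + 0.49242×0.96802×0.88892 = 0.446887 + 0.423724 = 0.870611.
Q̄ = (S₀/π) × [bracket] = (1361/π) × 0.870611 = 377.17 W/m².
Ratio Q̄_A / Q̄_B = 46.880 / 377.17 = 0.1243.

Q̄_A / Q̄_B ≈ 0.124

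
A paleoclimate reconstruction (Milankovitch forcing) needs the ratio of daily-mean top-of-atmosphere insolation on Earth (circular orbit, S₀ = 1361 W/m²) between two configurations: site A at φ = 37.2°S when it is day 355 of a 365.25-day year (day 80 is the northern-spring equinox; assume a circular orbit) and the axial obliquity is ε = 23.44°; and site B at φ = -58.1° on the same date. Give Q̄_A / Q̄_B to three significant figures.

— Configuration A (φ=-37.2°):
Solar longitude: λ_s = 360° × (355 − 80)/365.25 = 271.047°.
sin δ = sin 23.44° × sin 271.047° = -0.39772, so δ = -23.436°.
cos H₀ = −tan(-37.2°) tan(-23.436°) = -0.3290, H₀ = 1.9061 rad.
Bracket: H₀ sin φ sin δ + cos φ cos δ sin H₀ = 1.9061×-0.60460×-0.39772 + 0.79653×0.91751×0.94432 = 0.458344 + 0.690132 = 1.148476.
Q̄ = (S₀/π) × [bracket] = (1361/π) × 1.148476 = 497.54 W/m².
— Configuration B (φ=-58.1°):
cos H₀ = −tan(-58.1°) tan(-23.436°) = -0.6964, H₀ = 2.3412 rad.
Bracket: H₀ sin φ sin δ + cos φ cos δ sin H₀ = 2.3412×-0.84897×-0.39772 + 0.52844×0.91751×0.71764 = 0.790512 + 0.347947 = 1.138459.
Q̄ = (S₀/π) × [bracket] = (1361/π) × 1.138459 = 493.20 W/m².
Ratio Q̄_A / Q̄_B = 497.54 / 493.20 = 1.009.

Q̄_A / Q̄_B ≈ 1.01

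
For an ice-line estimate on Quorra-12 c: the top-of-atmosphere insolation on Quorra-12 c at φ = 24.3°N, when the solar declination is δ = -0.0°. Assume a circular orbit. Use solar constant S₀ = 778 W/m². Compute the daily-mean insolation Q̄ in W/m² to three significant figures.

cos H₀ = −tan(+24.3°) tan(-0.000°) = 0.0000, H₀ = 1.5708 rad.
Bracket: H₀ sin φ sin δ + cos φ cos δ sin H₀ = 1.5708×0.41151×-0.00000 + 0.91140×1.00000×1.00000 = -0.000000 + 0.911400 = 0.911400.
Q̄ = (S₀/π) × [bracket] = (778/π) × 0.911400 = 225.7 W/m².

Q̄ ≈ 226 W/m²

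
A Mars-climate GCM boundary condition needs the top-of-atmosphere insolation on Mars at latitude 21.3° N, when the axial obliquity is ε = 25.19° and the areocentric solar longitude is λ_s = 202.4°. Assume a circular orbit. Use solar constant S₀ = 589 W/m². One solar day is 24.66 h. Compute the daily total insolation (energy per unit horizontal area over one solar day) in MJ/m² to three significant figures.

sin δ = sin 25.19° × sin 202.4° = -0.16219, so δ = -9.334°.
cos H₀ = −tan(+21.3°) tan(-9.334°) = 0.0641, H₀ = 1.5067 rad.
Bracket: H₀ sin φ sin δ + cos φ cos δ sin H₀ = 1.5067×0.36325×-0.16219 + 0.93169×0.98676×0.99794 = -0.088768 + 0.917461 = 0.828693.
Q̄ = (S₀/π) × [bracket] = (589/π) × 0.828693 = 155.37 W/m².
Daily total = Q̄ × 24.66 h × 3600 s/h = 155.37 × 24.66 × 3600 / 10⁶ = 13.79 MJ/m².

13.8 MJ/m²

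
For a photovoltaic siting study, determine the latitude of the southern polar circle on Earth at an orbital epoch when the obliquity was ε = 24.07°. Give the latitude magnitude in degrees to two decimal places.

The polar circle is the lowest latitude that experiences at least one full rotation of continuous darkness at the northern-summer solstice; it lies at |φ| = 90° − ε = 90° − 24.07° = 65.93°.

65.93°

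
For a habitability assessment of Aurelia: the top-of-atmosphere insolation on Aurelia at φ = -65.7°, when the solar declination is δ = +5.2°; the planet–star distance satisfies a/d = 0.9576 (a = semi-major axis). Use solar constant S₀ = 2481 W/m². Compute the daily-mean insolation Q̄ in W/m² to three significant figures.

Q̄ ≈ 209 W/m²

cos H₀ = −tan(-65.7°) tan(+5.200°) = 0.2016, H₀ = 1.3678 rad.
Bracket: H₀ sin φ sin δ + cos φ cos δ sin H₀ = 1.3678×-0.91140×0.09063 + 0.41151×0.99588×0.97948 = -0.112981 + 0.401405 = 0.288424.
Inverse-square distance factor (a/d)² = 0.9576² = 0.916998.
Q̄ = (S₀/π) × 0.916998 × [bracket] = (2481/π) × 0.916998 × 0.288424 = 208.9 W/m².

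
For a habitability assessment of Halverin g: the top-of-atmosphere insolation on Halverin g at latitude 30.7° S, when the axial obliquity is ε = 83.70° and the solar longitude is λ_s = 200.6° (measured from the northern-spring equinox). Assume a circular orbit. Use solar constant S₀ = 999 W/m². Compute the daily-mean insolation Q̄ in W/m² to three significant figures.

Q̄ ≈ 352 W/m²

Solar declination: sin δ = sin ε · sin λ_s = sin 83.70° × sin 200.6° = -0.34972, so δ = -20.470°.
cos H₀ = −tan(-30.7°) tan(-20.470°) = -0.2216, H₀ = 1.7943 rad.
Bracket: H₀ sin φ sin δ + cos φ cos δ sin H₀ = 1.7943×-0.51054×-0.34972 + 0.85985×0.93686×0.97513 = 0.320365 + 0.785525 = 1.105890.
Q̄ = (S₀/π) × [bracket] = (999/π) × 1.105890 = 351.7 W/m².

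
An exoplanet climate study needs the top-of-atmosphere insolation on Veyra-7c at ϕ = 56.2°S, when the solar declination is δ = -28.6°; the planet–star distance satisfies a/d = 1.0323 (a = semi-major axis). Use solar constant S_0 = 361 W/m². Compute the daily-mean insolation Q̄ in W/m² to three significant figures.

Q̄ ≈ 158 W/m²

cos h₀ = −tan(-56.2°) tan(-28.600°) = -0.8144, h₀ = 2.5226 rad.
Bracket: h₀ sin ϕ sin δ + cos ϕ cos δ sin h₀ = 2.5226×-0.83098×-0.47869 + 0.55630×0.87798×0.58025 = 1.003444 + 0.283406 = 1.286850.
Inverse-square distance factor (a/d)² = 1.0323² = 1.065643.
Q̄ = (S_0/π) × 1.065643 × [bracket] = (361/π) × 1.065643 × 1.286850 = 157.6 W/m².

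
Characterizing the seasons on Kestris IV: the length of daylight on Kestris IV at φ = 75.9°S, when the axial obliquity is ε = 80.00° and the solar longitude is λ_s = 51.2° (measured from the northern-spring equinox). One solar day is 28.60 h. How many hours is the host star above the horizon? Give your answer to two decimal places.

Solar declination: sin δ = sin ε · sin λ_s = sin 80.00° × sin 51.2° = 0.76750, so δ = +50.130°.
cos H₀ = −tan φ · tan δ = 4.7664 ≥ 1, so the host star never rises (polar night) and H₀ = 0.
Daylight = 2H₀/(2π) × 28.60 h = (0.0000/π) × 28.60 = 0.00 h.

0.00 h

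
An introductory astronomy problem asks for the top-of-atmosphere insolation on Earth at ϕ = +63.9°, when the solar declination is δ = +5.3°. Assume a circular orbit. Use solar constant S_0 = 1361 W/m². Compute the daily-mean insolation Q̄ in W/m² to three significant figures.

Q̄ ≈ 250 W/m²

cos h₀ = −tan(+63.9°) tan(+5.300°) = -0.1894, h₀ = 1.7613 rad.
Bracket: h₀ sin ϕ sin δ + cos ϕ cos δ sin h₀ = 1.7613×0.89803×0.09237 + 0.43994×0.99572×0.98191 = 0.146102 + 0.430133 = 0.576235.
Q̄ = (S_0/π) × [bracket] = (1361/π) × 0.576235 = 249.6 W/m².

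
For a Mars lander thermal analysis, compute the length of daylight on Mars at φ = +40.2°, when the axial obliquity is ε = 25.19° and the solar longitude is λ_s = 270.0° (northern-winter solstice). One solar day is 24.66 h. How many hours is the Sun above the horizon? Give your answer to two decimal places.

9.12 h

Solar declination: sin δ = sin ε · sin λ_s = sin 25.19° × sin 270.0° = -0.42562, so δ = -25.190°.
cos H₀ = −tan φ · tan δ = −tan(+40.2°) × tan(-25.190°) = 0.3975, so H₀ = 1.1620 rad = 66.58°.
Daylight = 2H₀/(2π) × 24.66 h = (1.1620/π) × 24.66 = 9.12 h.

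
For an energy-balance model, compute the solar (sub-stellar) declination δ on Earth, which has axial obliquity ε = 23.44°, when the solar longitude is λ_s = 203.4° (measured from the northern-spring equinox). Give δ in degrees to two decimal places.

δ = -9.09°

sin δ = sin ε · sin λ_s = sin 23.44° × sin 203.4° = -0.157981.
δ = arcsin(-0.157981) = -9.09°.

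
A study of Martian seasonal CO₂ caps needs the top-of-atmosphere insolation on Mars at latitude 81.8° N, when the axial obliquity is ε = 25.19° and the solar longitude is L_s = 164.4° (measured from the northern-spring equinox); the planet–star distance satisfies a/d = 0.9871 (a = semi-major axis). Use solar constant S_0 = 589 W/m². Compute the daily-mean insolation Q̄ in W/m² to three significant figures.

Q̄ ≈ 67.2 W/m²

Solar declination: sin δ = sin ε · sin L_s = sin 25.19° × sin 164.4° = 0.11446, so δ = +6.572°.
cos h₀ = −tan(+81.8°) tan(+6.572°) = -0.7995, h₀ = 2.4973 rad.
Bracket: h₀ sin ϕ sin δ + cos ϕ cos δ sin h₀ = 2.4973×0.98978×0.11446 + 0.14263×0.99343×0.60062 = 0.282920 + 0.085104 = 0.368024.
Inverse-square distance factor (a/d)² = 0.9871² = 0.974366.
Q̄ = (S_0/π) × 0.974366 × [bracket] = (589/π) × 0.974366 × 0.368024 = 67.23 W/m².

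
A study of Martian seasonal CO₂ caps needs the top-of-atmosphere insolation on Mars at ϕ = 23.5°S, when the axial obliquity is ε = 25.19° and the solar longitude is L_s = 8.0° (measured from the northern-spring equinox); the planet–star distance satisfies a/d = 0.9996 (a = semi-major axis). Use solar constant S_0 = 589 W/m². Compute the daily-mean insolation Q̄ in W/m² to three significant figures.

Solar declination: sin δ = sin ε · sin L_s = sin 25.19° × sin 8.0° = 0.05924, so δ = +3.396°.
cos h₀ = −tan(-23.5°) tan(+3.396°) = 0.0258, h₀ = 1.5450 rad.
Bracket: h₀ sin ϕ sin δ + cos ϕ cos δ sin h₀ = 1.5450×-0.39875×0.05924 + 0.91706×0.99824×0.99967 = -0.036496 + 0.915144 = 0.878648.
Inverse-square distance factor (a/d)² = 0.9996² = 0.999200.
Q̄ = (S_0/π) × 0.999200 × [bracket] = (589/π) × 0.999200 × 0.878648 = 164.6 W/m².

Q̄ ≈ 165 W/m²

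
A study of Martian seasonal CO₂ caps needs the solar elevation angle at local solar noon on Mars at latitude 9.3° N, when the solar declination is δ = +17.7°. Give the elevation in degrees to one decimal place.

81.6°

At local noon the hour angle is zero, so the zenith angle equals |φ − δ| = |+9.3° − (+17.700°)| = 8.400°.
Elevation = 90° − 8.400° = 81.6°.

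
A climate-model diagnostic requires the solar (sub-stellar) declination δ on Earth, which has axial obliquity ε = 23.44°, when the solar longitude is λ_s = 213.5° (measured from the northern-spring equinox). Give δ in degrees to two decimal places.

δ = -12.68°

sin δ = sin ε · sin λ_s = sin 23.44° × sin 213.5° = -0.219554.
δ = arcsin(-0.219554) = -12.68°.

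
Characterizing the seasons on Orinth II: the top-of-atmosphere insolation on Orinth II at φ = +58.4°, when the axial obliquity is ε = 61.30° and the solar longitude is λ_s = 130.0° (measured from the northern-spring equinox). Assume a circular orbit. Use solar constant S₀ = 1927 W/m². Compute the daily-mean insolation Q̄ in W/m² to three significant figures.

Solar declination: sin δ = sin ε · sin λ_s = sin 61.30° × sin 130.0° = 0.67193, so δ = +42.216°.
cos H₀ = −tan(+58.4°) tan(+42.216°) = -1.4747 ≤ −1 ⇒ polar day, H₀ = π.
Bracket: H₀ sin φ sin δ + cos φ cos δ sin H₀ = 3.1416×0.85173×0.67193 + 0.52399×0.74061×0.00000 = 1.797947 + 0.000000 = 1.797947.
Q̄ = (S₀/π) × [bracket] = (1927/π) × 1.797947 = 1103 W/m².

Q̄ ≈ 1.10e+03 W/m²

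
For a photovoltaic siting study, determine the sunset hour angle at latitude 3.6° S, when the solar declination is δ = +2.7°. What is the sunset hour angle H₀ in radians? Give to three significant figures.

cos H₀ = −tan φ · tan δ = −tan(-3.6°) × tan(+2.700°) = 0.0030, so H₀ = 1.5678 rad = 89.83°.

H₀ = 1.57 rad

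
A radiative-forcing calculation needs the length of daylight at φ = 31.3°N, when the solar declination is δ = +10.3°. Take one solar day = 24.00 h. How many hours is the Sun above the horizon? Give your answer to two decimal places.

cos H₀ = −tan φ · tan δ = −tan(+31.3°) × tan(+10.300°) = -0.1105, so H₀ = 1.6815 rad = 96.34°.
Daylight = 2H₀/(2π) × 24.00 h = (1.6815/π) × 24.00 = 12.85 h.

12.85 h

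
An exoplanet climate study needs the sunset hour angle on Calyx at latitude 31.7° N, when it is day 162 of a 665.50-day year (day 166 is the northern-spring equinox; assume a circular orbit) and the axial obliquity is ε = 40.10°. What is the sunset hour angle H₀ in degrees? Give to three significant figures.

H₀ = 89.1°

Solar longitude: λ_s = 360° × (162 − 166)/665.50 = -2.164°, i.e. -2.164° + 360° = 357.836°.
sin δ = sin 40.10° × sin 357.836° = -0.02432, so δ = -1.394°.
cos H₀ = −tan φ · tan δ = −tan(+31.7°) × tan(-1.394°) = 0.0150, so H₀ = 1.5558 rad = 89.14°.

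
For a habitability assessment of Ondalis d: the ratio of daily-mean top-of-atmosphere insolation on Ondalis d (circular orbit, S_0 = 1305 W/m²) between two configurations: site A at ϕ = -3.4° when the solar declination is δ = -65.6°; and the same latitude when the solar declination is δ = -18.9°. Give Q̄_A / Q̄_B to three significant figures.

— Configuration A (ϕ=-3.4°):
cos h₀ = −tan(-3.4°) tan(-65.600°) = -0.1310, h₀ = 1.7021 rad.
Bracket: h₀ sin ϕ sin δ + cos ϕ cos δ sin h₀ = 1.7021×-0.05931×-0.91068 + 0.99824×0.41310×0.99139 = 0.091935 + 0.408822 = 0.500757.
Q̄ = (S_0/π) × [bracket] = (1305/π) × 0.500757 = 208.01 W/m².
— Configuration B (ϕ=-3.4°):
cos h₀ = −tan(-3.4°) tan(-18.900°) = -0.0203, h₀ = 1.5911 rad.
Bracket: h₀ sin ϕ sin δ + cos ϕ cos δ sin h₀ = 1.5911×-0.05931×-0.32392 + 0.99824×0.94609×0.99979 = 0.030568 + 0.944227 = 0.974795.
Q̄ = (S_0/π) × [bracket] = (1305/π) × 0.974795 = 404.92 W/m².
Ratio Q̄_A / Q̄_B = 208.01 / 404.92 = 0.5137.

Q̄_A / Q̄_B ≈ 0.514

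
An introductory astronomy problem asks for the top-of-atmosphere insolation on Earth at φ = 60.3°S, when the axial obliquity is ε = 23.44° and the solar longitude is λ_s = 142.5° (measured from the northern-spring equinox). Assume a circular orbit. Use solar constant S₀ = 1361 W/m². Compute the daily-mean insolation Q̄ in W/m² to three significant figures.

Q̄ ≈ 85.4 W/m²

Solar declination: sin δ = sin ε · sin λ_s = sin 23.44° × sin 142.5° = 0.24216, so δ = +14.014°.
cos H₀ = −tan(-60.3°) tan(+14.014°) = 0.4376, H₀ = 1.1179 rad.
Bracket: H₀ sin φ sin δ + cos φ cos δ sin H₀ = 1.1179×-0.86863×0.24216 + 0.49546×0.97024×0.89918 = -0.235147 + 0.432249 = 0.197102.
Q̄ = (S₀/π) × [bracket] = (1361/π) × 0.197102 = 85.39 W/m².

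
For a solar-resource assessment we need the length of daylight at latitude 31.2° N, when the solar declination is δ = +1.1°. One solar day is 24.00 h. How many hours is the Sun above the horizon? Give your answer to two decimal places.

12.09 h

cos h₀ = −tan ϕ · tan δ = −tan(+31.2°) × tan(+1.100°) = -0.0116, so h₀ = 1.5824 rad = 90.67°.
Daylight = 2h₀/(2π) × 24.00 h = (1.5824/π) × 24.00 = 12.09 h.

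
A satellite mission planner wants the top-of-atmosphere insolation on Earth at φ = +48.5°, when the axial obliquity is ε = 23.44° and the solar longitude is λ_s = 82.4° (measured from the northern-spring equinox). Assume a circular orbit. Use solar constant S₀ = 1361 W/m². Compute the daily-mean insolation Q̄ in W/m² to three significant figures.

Solar declination: sin δ = sin ε · sin λ_s = sin 23.44° × sin 82.4° = 0.39429, so δ = +23.222°.
cos H₀ = −tan(+48.5°) tan(+23.222°) = -0.4850, H₀ = 2.0771 rad.
Bracket: H₀ sin φ sin δ + cos φ cos δ sin H₀ = 2.0771×0.74896×0.39429 + 0.66262×0.91898×0.87454 = 0.613383 + 0.532538 = 1.145921.
Q̄ = (S₀/π) × [bracket] = (1361/π) × 1.145921 = 496.4 W/m².

Q̄ ≈ 496 W/m²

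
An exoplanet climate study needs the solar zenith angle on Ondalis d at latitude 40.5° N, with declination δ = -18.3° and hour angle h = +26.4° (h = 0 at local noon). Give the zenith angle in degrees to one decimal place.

cos θ_z = sin ϕ sin δ + cos ϕ cos δ cos h = -0.203922 + 0.646658 = 0.442736.
θ_z = arccos(0.442736) = 63.7°.

θ_z = 63.7°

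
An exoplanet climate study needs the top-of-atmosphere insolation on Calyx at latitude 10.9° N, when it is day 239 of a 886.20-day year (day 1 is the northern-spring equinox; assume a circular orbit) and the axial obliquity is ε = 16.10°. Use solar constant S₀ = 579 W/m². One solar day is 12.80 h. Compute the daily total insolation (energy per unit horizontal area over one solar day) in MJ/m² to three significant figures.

Solar longitude: λ_s = 360° × (239 − 1)/886.20 = 96.682°.
sin δ = sin 16.10° × sin 96.682° = 0.27543, so δ = +15.988°.
cos H₀ = −tan(+10.9°) tan(+15.988°) = -0.0552, H₀ = 1.6260 rad.
Bracket: H₀ sin φ sin δ + cos φ cos δ sin H₀ = 1.6260×0.18910×0.27543 + 0.98196×0.96132×0.99848 = 0.084688 + 0.942543 = 1.027231.
Q̄ = (S₀/π) × [bracket] = (579/π) × 1.027231 = 189.32 W/m².
Daily total = Q̄ × 12.80 h × 3600 s/h = 189.32 × 12.80 × 3600 / 10⁶ = 8.724 MJ/m².

8.72 MJ/m²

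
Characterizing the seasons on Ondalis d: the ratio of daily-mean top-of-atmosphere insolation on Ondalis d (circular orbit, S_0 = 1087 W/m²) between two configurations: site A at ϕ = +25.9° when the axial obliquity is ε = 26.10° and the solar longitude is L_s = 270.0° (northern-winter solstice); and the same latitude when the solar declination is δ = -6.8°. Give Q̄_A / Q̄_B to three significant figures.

— Configuration A (ϕ=+25.9°):
Solar declination: sin δ = sin ε · sin L_s = sin 26.10° × sin 270.0° = -0.43994, so δ = -26.100°.
cos h₀ = −tan(+25.9°) tan(-26.100°) = 0.2379, h₀ = 1.3306 rad.
Bracket: h₀ sin ϕ sin δ + cos ϕ cos δ sin h₀ = 1.3306×0.43680×-0.43994 + 0.89956×0.89803×0.97129 = -0.255696 + 0.784639 = 0.528943.
Q̄ = (S_0/π) × [bracket] = (1087/π) × 0.528943 = 183.02 W/m².
— Configuration B (ϕ=+25.9°):
cos h₀ = −tan(+25.9°) tan(-6.800°) = 0.0579, h₀ = 1.5129 rad.
Bracket: h₀ sin ϕ sin δ + cos ϕ cos δ sin h₀ = 1.5129×0.43680×-0.11840 + 0.89956×0.99297×0.99832 = -0.078243 + 0.891735 = 0.813492.
Q̄ = (S_0/π) × [bracket] = (1087/π) × 0.813492 = 281.47 W/m².
Ratio Q̄_A / Q̄_B = 183.02 / 281.47 = 0.6502.

Q̄_A / Q̄_B ≈ 0.650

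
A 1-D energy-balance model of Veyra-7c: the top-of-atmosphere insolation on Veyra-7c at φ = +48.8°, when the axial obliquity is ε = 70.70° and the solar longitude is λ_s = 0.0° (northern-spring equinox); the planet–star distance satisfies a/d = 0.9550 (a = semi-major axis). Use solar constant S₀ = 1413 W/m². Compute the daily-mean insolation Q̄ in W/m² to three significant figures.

Solar declination: sin δ = sin ε · sin λ_s = sin 70.70° × sin 0.0° = 0.00000, so δ = +0.000°.
cos H₀ = −tan(+48.8°) tan(+0.000°) = -0.0000, H₀ = 1.5708 rad.
Bracket: H₀ sin φ sin δ + cos φ cos δ sin H₀ = 1.5708×0.75241×0.00000 + 0.65869×1.00000×1.00000 = 0.000000 + 0.658690 = 0.658690.
Inverse-square distance factor (a/d)² = 0.9550² = 0.912025.
Q̄ = (S₀/π) × 0.912025 × [bracket] = (1413/π) × 0.912025 × 0.658690 = 270.2 W/m².

Q̄ ≈ 270 W/m²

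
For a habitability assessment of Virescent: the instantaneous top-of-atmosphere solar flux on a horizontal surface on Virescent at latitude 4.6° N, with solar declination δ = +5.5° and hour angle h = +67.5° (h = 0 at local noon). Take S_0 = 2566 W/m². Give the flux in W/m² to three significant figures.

cos θ_z = sin ϕ sin δ + cos ϕ cos δ cos h = 0.007687 + 0.379695 = 0.387382.
Flux = S_0 · cos θ_z = 2566 × 0.387382 = 994.0 W/m².

994 W/m²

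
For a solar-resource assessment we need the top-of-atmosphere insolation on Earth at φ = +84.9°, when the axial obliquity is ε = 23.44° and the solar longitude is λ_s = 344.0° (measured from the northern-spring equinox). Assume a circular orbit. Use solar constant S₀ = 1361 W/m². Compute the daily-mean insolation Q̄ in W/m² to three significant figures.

Solar declination: sin δ = sin ε · sin λ_s = sin 23.44° × sin 344.0° = -0.10965, so δ = -6.295°.
cos H₀ = −tan(+84.9°) tan(-6.295°) = 1.2360 ≥ 1 ⇒ polar night, H₀ = 0 and Q̄ = 0.

Q̄ ≈ 0.00 W/m²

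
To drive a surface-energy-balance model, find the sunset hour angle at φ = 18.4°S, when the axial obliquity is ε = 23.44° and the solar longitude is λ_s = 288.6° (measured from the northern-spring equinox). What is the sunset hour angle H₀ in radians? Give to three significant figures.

H₀ = 1.71 rad

Solar declination: sin δ = sin ε · sin λ_s = sin 23.44° × sin 288.6° = -0.37701, so δ = -22.149°.
cos H₀ = −tan φ · tan δ = −tan(-18.4°) × tan(-22.149°) = -0.1354, so H₀ = 1.7066 rad = 97.78°.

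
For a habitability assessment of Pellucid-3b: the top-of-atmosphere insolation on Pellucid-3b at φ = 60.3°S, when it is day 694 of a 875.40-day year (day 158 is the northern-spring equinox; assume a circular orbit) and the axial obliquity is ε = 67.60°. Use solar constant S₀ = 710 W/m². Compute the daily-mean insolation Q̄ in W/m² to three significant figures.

Solar longitude: λ_s = 360° × (694 − 158)/875.40 = 220.425°.
sin δ = sin 67.60° × sin 220.425° = -0.59952, so δ = -36.836°.
cos H₀ = −tan(-60.3°) tan(-36.836°) = -1.3133 ≤ −1 ⇒ polar day, H₀ = π.
Bracket: H₀ sin φ sin δ + cos φ cos δ sin H₀ = 3.1416×-0.86863×-0.59952 + 0.49546×0.80036×0.00000 = 1.636023 + 0.000000 = 1.636023.
Q̄ = (S₀/π) × [bracket] = (710/π) × 1.636023 = 369.7 W/m².

Q̄ ≈ 370 W/m²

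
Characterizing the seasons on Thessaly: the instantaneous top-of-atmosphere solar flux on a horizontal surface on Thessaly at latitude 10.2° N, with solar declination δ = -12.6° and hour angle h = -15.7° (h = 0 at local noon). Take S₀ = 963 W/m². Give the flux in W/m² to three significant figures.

853 W/m²

cos θ_z = sin φ sin δ + cos φ cos δ cos h = -0.038630 + 0.924659 = 0.886029.
Flux = S₀ · cos θ_z = 963 × 0.886029 = 853.2 W/m².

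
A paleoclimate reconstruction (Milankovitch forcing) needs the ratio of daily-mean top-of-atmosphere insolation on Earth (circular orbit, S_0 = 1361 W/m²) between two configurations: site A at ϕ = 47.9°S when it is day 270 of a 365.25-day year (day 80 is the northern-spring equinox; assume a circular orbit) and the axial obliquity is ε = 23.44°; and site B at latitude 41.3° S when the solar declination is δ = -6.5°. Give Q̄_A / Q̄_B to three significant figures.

— Configuration A (ϕ=-47.9°):
Solar longitude: L_s = 360° × (270 − 80)/365.25 = 187.269°.
sin δ = sin 23.44° × sin 187.269° = -0.05033, so δ = -2.885°.
cos h₀ = −tan(-47.9°) tan(-2.885°) = -0.0558, h₀ = 1.6266 rad.
Bracket: h₀ sin ϕ sin δ + cos ϕ cos δ sin h₀ = 1.6266×-0.74198×-0.05033 + 0.67043×0.99873×0.99844 = 0.060744 + 0.668534 = 0.729278.
Q̄ = (S_0/π) × [bracket] = (1361/π) × 0.729278 = 315.94 W/m².
— Configuration B (ϕ=-41.3°):
cos h₀ = −tan(-41.3°) tan(-6.500°) = -0.1001, h₀ = 1.6711 rad.
Bracket: h₀ sin ϕ sin δ + cos ϕ cos δ sin h₀ = 1.6711×-0.66000×-0.11320 + 0.75126×0.99357×0.99498 = 0.124851 + 0.742682 = 0.867533.
Q̄ = (S_0/π) × [bracket] = (1361/π) × 0.867533 = 375.83 W/m².
Ratio Q̄_A / Q̄_B = 315.94 / 375.83 = 0.8406.

Q̄_A / Q̄_B ≈ 0.841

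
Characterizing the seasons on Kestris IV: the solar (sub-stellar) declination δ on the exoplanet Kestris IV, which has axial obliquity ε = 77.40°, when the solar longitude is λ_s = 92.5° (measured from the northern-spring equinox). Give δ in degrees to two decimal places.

δ = +77.16°

sin δ = sin ε · sin λ_s = sin 77.40° × sin 92.5° = 0.974988.
δ = arcsin(0.974988) = +77.16°.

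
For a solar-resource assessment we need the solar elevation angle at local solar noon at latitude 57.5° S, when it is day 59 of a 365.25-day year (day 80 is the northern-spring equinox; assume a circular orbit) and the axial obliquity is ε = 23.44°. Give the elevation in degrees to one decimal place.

40.6°

Solar longitude: L_s = 360° × (59 − 80)/365.25 = -20.698°, i.e. -20.698° + 360° = 339.302°.
sin δ = sin 23.44° × sin 339.302° = -0.14060, so δ = -8.082°.
At local noon the hour angle is zero, so the zenith angle equals |ϕ − δ| = |-57.5° − (-8.082°)| = 49.418°.
Elevation = 90° − 49.418° = 40.6°.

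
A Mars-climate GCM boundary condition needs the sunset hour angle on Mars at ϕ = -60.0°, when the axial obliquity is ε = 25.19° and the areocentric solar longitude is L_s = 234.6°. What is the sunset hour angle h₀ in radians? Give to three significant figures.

sin δ = sin 25.19° × sin 234.6° = -0.34694, so δ = -20.300°.
cos h₀ = −tan ϕ · tan δ = −tan(-60.0°) × tan(-20.300°) = -0.6407, so h₀ = 2.2662 rad = 129.84°.

h₀ = 2.27 rad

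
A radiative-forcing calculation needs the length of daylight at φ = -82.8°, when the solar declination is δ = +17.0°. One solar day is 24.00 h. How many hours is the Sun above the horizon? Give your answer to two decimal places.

cos H₀ = −tan φ · tan δ = 2.4201 ≥ 1, so the Sun never rises (polar night) and H₀ = 0.
Daylight = 2H₀/(2π) × 24.00 h = (0.0000/π) × 24.00 = 0.00 h.

0.00 h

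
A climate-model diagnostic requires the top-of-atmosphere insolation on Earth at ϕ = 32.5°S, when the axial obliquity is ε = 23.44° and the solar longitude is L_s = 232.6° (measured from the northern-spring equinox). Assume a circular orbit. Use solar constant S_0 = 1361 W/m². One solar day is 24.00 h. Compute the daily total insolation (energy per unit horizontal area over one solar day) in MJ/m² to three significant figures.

40.6 MJ/m²

Solar declination: sin δ = sin ε · sin L_s = sin 23.44° × sin 232.6° = -0.31601, so δ = -18.422°.
cos h₀ = −tan(-32.5°) tan(-18.422°) = -0.2122, h₀ = 1.7846 rad.
Bracket: h₀ sin ϕ sin δ + cos ϕ cos δ sin h₀ = 1.7846×-0.53730×-0.31601 + 0.84339×0.94876×0.97723 = 0.303011 + 0.781955 = 1.084966.
Q̄ = (S_0/π) × [bracket] = (1361/π) × 1.084966 = 470.03 W/m².
Daily total = Q̄ × 24.00 h × 3600 s/h = 470.03 × 24.00 × 3600 / 10⁶ = 40.61 MJ/m².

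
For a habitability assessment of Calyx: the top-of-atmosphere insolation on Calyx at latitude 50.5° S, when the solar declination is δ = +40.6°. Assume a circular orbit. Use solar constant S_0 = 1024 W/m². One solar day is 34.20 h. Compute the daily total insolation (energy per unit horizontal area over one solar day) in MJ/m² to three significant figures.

cos h₀ = −tan(-50.5°) tan(+40.600°) = 1.0397 ≥ 1 ⇒ polar night, h₀ = 0 and Q̄ = 0.
Daily total = Q̄ × 34.20 h × 3600 s/h = 0.00 MJ/m².

0.00 MJ/m²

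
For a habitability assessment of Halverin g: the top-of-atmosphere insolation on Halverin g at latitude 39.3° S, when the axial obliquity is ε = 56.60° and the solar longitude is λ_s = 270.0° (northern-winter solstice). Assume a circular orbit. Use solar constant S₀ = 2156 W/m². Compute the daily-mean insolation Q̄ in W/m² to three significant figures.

Q̄ ≈ 1.14e+03 W/m²

Solar declination: sin δ = sin ε · sin λ_s = sin 56.60° × sin 270.0° = -0.83485, so δ = -56.600°.
cos H₀ = −tan(-39.3°) tan(-56.600°) = -1.2413 ≤ −1 ⇒ polar day, H₀ = π.
Bracket: H₀ sin φ sin δ + cos φ cos δ sin H₀ = 3.1416×-0.63338×-0.83485 + 0.77384×0.55048×0.00000 = 1.661207 + 0.000000 = 1.661207.
Q̄ = (S₀/π) × [bracket] = (2156/π) × 1.661207 = 1140 W/m².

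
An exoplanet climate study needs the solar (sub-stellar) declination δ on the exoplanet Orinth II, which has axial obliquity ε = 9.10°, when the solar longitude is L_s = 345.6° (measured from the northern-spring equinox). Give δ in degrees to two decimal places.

sin δ = sin ε · sin L_s = sin 9.10° × sin 345.6° = -0.039332.
δ = arcsin(-0.039332) = -2.25°.

δ = -2.25°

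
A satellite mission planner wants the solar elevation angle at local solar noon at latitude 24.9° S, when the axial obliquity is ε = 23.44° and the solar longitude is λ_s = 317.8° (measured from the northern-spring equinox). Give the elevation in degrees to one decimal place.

Solar declination: sin δ = sin ε · sin λ_s = sin 23.44° × sin 317.8° = -0.26720, so δ = -15.498°.
At local noon the hour angle is zero, so the zenith angle equals |φ − δ| = |-24.9° − (-15.498°)| = 9.402°.
Elevation = 90° − 9.402° = 80.6°.

80.6°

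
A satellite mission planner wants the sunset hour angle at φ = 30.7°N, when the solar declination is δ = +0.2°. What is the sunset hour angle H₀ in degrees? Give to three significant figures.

H₀ = 90.1°

cos H₀ = −tan φ · tan δ = −tan(+30.7°) × tan(+0.200°) = -0.0021, so H₀ = 1.5729 rad = 90.12°.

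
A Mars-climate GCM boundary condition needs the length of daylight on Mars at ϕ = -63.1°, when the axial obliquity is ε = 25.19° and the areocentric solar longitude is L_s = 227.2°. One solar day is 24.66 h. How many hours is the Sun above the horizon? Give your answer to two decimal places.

17.86 h

sin δ = sin 25.19° × sin 227.2° = -0.31229, so δ = -18.197°.
cos h₀ = −tan ϕ · tan δ = −tan(-63.1°) × tan(-18.197°) = -0.6480, so h₀ = 2.2757 rad = 130.39°.
Daylight = 2h₀/(2π) × 24.66 h = (2.2757/π) × 24.66 = 17.86 h.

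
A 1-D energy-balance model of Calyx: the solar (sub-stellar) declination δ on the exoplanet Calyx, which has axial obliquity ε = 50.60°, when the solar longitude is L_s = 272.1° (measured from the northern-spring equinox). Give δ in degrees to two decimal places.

δ = -50.55°

sin δ = sin ε · sin L_s = sin 50.60° × sin 272.1° = -0.772215.
δ = arcsin(-0.772215) = -50.55°.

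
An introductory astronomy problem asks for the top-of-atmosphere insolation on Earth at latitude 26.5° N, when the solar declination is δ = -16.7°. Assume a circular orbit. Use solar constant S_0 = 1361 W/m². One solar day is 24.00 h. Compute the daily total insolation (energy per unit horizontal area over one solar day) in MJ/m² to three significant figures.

24.9 MJ/m²

cos h₀ = −tan(+26.5°) tan(-16.700°) = 0.1496, h₀ = 1.4207 rad.
Bracket: h₀ sin ϕ sin δ + cos ϕ cos δ sin h₀ = 1.4207×0.44620×-0.28736 + 0.89493×0.95782×0.98875 = -0.182162 + 0.847539 = 0.665377.
Q̄ = (S_0/π) × [bracket] = (1361/π) × 0.665377 = 288.25 W/m².
Daily total = Q̄ × 24.00 h × 3600 s/h = 288.25 × 24.00 × 3600 / 10⁶ = 24.90 MJ/m².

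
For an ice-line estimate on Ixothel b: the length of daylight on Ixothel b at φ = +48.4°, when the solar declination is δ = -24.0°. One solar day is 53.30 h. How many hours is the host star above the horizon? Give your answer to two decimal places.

cos H₀ = −tan φ · tan δ = −tan(+48.4°) × tan(-24.000°) = 0.5015, so H₀ = 1.0455 rad = 59.90°.
Daylight = 2H₀/(2π) × 53.30 h = (1.0455/π) × 53.30 = 17.74 h.

17.74 h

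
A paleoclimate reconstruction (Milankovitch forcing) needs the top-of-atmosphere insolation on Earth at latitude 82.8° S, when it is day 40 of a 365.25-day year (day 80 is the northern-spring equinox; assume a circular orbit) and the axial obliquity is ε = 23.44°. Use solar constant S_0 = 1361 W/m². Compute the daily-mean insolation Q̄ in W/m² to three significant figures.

Q̄ ≈ 341 W/m²

Solar longitude: L_s = 360° × (40 − 80)/365.25 = -39.425°, i.e. -39.425° + 360° = 320.575°.
sin δ = sin 23.44° × sin 320.575° = -0.25262, so δ = -14.633°.
cos h₀ = −tan(-82.8°) tan(-14.633°) = -2.0668 ≤ −1 ⇒ polar day, h₀ = π.
Bracket: h₀ sin ϕ sin δ + cos ϕ cos δ sin h₀ = 3.1416×-0.99211×-0.25262 + 0.12533×0.96756×0.00000 = 0.787369 + 0.000000 = 0.787369.
Q̄ = (S_0/π) × [bracket] = (1361/π) × 0.787369 = 341.1 W/m².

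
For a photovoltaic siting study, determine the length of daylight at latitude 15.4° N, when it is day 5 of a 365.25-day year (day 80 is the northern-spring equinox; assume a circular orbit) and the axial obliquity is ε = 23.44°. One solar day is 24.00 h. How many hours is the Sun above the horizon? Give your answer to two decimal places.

Solar longitude: λ_s = 360° × (5 − 80)/365.25 = -73.922°, i.e. -73.922° + 360° = 286.078°.
sin δ = sin 23.44° × sin 286.078° = -0.38223, so δ = -22.472°.
cos H₀ = −tan φ · tan δ = −tan(+15.4°) × tan(-22.472°) = 0.1139, so H₀ = 1.4566 rad = 83.46°.
Daylight = 2H₀/(2π) × 24.00 h = (1.4566/π) × 24.00 = 11.13 h.

11.13 h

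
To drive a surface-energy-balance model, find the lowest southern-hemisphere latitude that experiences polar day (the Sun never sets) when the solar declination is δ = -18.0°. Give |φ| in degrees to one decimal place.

|φ| = 72.0°

Polar day requires cos H₀ = −tan φ tan δ ≤ −1, i.e. tan φ tan δ ≥ 1.
The boundary is |tan φ| · |tan δ| = 1, so |φ| = 90° − |δ| = 90° − 18.0° = 72.0° in the southern hemisphere.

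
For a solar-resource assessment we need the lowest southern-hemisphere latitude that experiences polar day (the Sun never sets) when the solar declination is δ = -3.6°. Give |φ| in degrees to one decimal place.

Polar day requires cos H₀ = −tan φ tan δ ≤ −1, i.e. tan φ tan δ ≥ 1.
The boundary is |tan φ| · |tan δ| = 1, so |φ| = 90° − |δ| = 90° − 3.6° = 86.4° in the southern hemisphere.

|φ| = 86.4°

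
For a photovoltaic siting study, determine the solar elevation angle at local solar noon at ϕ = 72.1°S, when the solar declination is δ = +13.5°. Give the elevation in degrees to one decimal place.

At local noon the hour angle is zero, so the zenith angle equals |ϕ − δ| = |-72.1° − (+13.500°)| = 85.600°.
Elevation = 90° − 85.600° = 4.4°.

4.4°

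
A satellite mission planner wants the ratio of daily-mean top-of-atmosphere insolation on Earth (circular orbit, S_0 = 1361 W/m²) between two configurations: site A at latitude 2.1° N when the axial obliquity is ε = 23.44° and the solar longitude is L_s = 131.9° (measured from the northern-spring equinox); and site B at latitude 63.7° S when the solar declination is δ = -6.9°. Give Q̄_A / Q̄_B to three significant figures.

— Configuration A (ϕ=+2.1°):
Solar declination: sin δ = sin ε · sin L_s = sin 23.44° × sin 131.9° = 0.29608, so δ = +17.222°.
cos h₀ = −tan(+2.1°) tan(+17.222°) = -0.0114, h₀ = 1.5822 rad.
Bracket: h₀ sin ϕ sin δ + cos ϕ cos δ sin h₀ = 1.5822×0.03664×0.29608 + 0.99933×0.95516×0.99994 = 0.017164 + 0.954463 = 0.971627.
Q̄ = (S_0/π) × [bracket] = (1361/π) × 0.971627 = 420.93 W/m².
— Configuration B (ϕ=-63.7°):
cos h₀ = −tan(-63.7°) tan(-6.900°) = -0.2449, h₀ = 1.8182 rad.
Bracket: h₀ sin ϕ sin δ + cos ϕ cos δ sin h₀ = 1.8182×-0.89649×-0.12014 + 0.44307×0.99276×0.96956 = 0.195828 + 0.426473 = 0.622301.
Q̄ = (S_0/π) × [bracket] = (1361/π) × 0.622301 = 269.59 W/m².
Ratio Q̄_A / Q̄_B = 420.93 / 269.59 = 1.561.

Q̄_A / Q̄_B ≈ 1.56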